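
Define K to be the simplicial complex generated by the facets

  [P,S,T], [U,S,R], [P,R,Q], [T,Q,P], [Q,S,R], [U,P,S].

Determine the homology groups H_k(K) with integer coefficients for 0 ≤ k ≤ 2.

H_0 = Z,  H_1 = Z,  H_2 = 0.

Take the total order P < Q < R < S < T < U on the vertex set. Then K (dimension 2) consists of the simplices:

  0-simplices (6): P, Q, R, S, T, U
  1-simplices (12): PQ, PR, PS, PT, PU, QR, QS, QT, RS, RU, ST, SU
  2-simplices (6): PQR, PQT, PST, PSU, QRS, RSU

giving chain groups C_0 ≅ Z^6, C_1 ≅ Z^12, C_2 ≅ Z^6.

Boundary ∂_1: C_1 → C_0 is given by ∂[p,q] = [q] − [p].
As a 6×12 matrix over Z this has rank 5, with invariant factors (1,1,1,1,1).

∂_2: C_2 → C_1 maps a triangle to the signed sum of its edges. For instance
  ∂PQT = QT − PT + PQ,
  ∂PSU = SU − PU + PS.
The resulting 12×6 matrix has rank 6, and its Smith normal form has invariant factors (1,1,1,1,1,1).

Reading off H_k = ker ∂_k / im ∂_{k+1}:

  H_0: rank C_0 − rank ∂_1 = 6 − 5 = 1, and the invariant factors of ∂_1 are all 1, so H_0 = Z.
  H_1: rank ker ∂_1 − rank ∂_2 = (12 − 5) − 6 = 1, and the invariant factors of ∂_2 are all 1, so H_1 = Z.
  H_2: rank ker ∂_2 − rank ∂_3 = (6 − 6) − 0 = 0, and there is no ∂_3, so H_2 = 0.

As a check, the Euler characteristic is 6 − 12 + 6 = 0, which agrees with 1 − 1 + 0 = 0.
(K is a triangulation of the cylinder S^1 x I.)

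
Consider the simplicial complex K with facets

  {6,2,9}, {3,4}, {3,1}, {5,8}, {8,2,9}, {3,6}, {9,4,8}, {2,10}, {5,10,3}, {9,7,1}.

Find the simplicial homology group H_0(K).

Fix the vertex order 1 < 2 < 3 < 4 < 5 < 6 < 7 < 8 < 9 < 10 and write every simplex with vertices in increasing order. Then dim K = 2 and the simplices of K are:

  0-simplices (10): [1], [2], [3], [4], [5], [6], [7], [8], [9], [10]
  1-simplices (18): [1,3], [1,7], [1,9], [2,6], [2,8], [2,9], [2,10], [3,4], [3,5], [3,6], [3,10], [4,8], [4,9], [5,8], [5,10], [6,9], [7,9], [8,9]
  2-simplices (5): [1,7,9], [2,6,9], [2,8,9], [3,5,10], [4,8,9]

Hence C_0 ≅ Z^10, C_1 ≅ Z^18, C_2 ≅ Z^5.

∂_1: C_1 → C_0 maps an edge to its endpoints' difference, ∂[p,q] = q − p. For instance
  ∂[1,9] = [9] − [1].
The 10×18 boundary matrix has rank 9 and Smith normal form diag(1,1,1,1,1,1,1,1,1).

∂_2: C_2 → C_1 sends each 2-simplex [p,q,r] to [q,r] − [p,r] + [p,q]. For instance
  ∂[1,7,9] = [7,9] − [1,9] + [1,7],
  ∂[2,6,9] = [6,9] − [2,9] + [2,6].
The 18×5 boundary matrix has rank 5 and Smith normal form diag(1,1,1,1,1).

Computing H_k = (kernel of ∂_k) / (image of ∂_{k+1}):

  H_0: rank C_0 − rank ∂_1 = 10 − 9 = 1, and the invariant factors of ∂_1 are all 1, so H_0 ≅ Z.

H_0 = Z.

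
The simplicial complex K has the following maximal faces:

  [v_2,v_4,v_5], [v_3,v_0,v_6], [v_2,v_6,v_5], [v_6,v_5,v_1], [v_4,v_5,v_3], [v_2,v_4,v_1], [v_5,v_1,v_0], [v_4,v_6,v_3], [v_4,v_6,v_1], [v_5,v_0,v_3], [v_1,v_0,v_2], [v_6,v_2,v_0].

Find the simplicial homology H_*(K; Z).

H_0 = Z,  H_1 = Z/2,  H_2 = 0.

We work with the vertex ordering v_0 < v_1 < v_2 < v_3 < v_4 < v_5 < v_6. The simplices of K, each written with vertices in increasing order, are:

  0-simplices (7): [v_0], [v_1], [v_2], [v_3], [v_4], [v_5], [v_6]
  1-simplices (18): (18 of them)
  2-simplices (12): (12 of them)

Hence C_0 ≅ Z^7, C_1 ≅ Z^18, C_2 ≅ Z^12.

Boundary ∂_1: C_1 → C_0 sends each edge [p,q] (with p < q) to q − p. For instance
  ∂[v_0,v_6] = [v_6] − [v_0].
As a 7×18 matrix over Z this has rank 6, with invariant factors (1,1,1,1,1,1).

∂_2: C_2 → C_1 maps a triangle to the signed sum of its edges. For instance
  ∂[v_0,v_1,v_5] = [v_1,v_5] − [v_0,v_5] + [v_0,v_1],
  ∂[v_2,v_4,v_5] = [v_4,v_5] − [v_2,v_5] + [v_2,v_4].
The resulting 18×12 matrix has rank 12, and its Smith normal form has invariant factors (1,1,1,1,1,1,1,1,1,1,1,2).

Reading off H_k = ker ∂_k / im ∂_{k+1}:

  H_0: rank C_0 − rank ∂_1 = 7 − 6 = 1, and the invariant factors of ∂_1 are all 1, so H_0 = Z.
  H_1: rank ker ∂_1 − rank ∂_2 = (18 − 6) − 12 = 0, and ∂_2 has invariant factor 2 > 1, so H_1 = Z/2.
  H_2: rank ker ∂_2 − rank ∂_3 = (12 − 12) − 0 = 0, and there is no ∂_3, so H_2 = 0.

As a check, the Euler characteristic is 7 − 18 + 12 = 1, which agrees with 1 − 0 + 0 = 1.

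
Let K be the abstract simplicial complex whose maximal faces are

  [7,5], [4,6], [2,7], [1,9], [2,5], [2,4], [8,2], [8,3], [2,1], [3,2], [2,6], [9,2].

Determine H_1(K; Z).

H_1 ≅ Z^4.

Fix the vertex order 1 < 2 < 3 < 4 < 5 < 6 < 7 < 8 < 9 and write every simplex with vertices in increasing order. Then dim K = 1 and the simplices of K are:

  0-simplices (9): [1], [2], [3], [4], [5], [6], [7], [8], [9]
  1-simplices (12): [1,2], [1,9], [2,3], [2,4], [2,5], [2,6], [2,7], [2,8], [2,9], [3,8], [4,6], [5,7]

Hence C_0 ≅ Z^9, C_1 ≅ Z^12.

The boundary map ∂_1: C_1 → C_0 maps an edge to its endpoints' difference, ∂[p,q] = q − p.
This gives a 9×12 integer matrix of rank 8; reducing to Smith normal form yields diagonal entries (1,1,1,1,1,1,1,1).

Computing H_k = (kernel of ∂_k) / (image of ∂_{k+1}):

  H_1: rank ker ∂_1 − rank ∂_2 = (12 − 8) − 0 = 4, and there is no ∂_2, so H_1 = Z^4.

(K is a triangulation of a wedge of 4 circles.)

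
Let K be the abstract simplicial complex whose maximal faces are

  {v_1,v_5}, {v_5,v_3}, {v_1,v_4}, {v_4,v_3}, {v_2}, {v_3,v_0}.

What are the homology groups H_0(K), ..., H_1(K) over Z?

We work with the vertex ordering v_0 < v_1 < v_2 < v_3 < v_4 < v_5. The simplices of K, each written with vertices in increasing order, are:

  0-simplices (6): [v_0], [v_1], [v_2], [v_3], [v_4], [v_5]
  1-simplices (5): [v_0,v_3], [v_1,v_4], [v_1,v_5], [v_3,v_4], [v_3,v_5]

Hence C_0 ≅ Z^6, C_1 ≅ Z^5.

∂_1: C_1 → C_0 maps an edge to its endpoints' difference, ∂[p,q] = q − p. For instance
  ∂[v_3,v_5] = [v_5] − [v_3].
This gives a 6×5 integer matrix of rank 4; reducing to Smith normal form yields diagonal entries (1,1,1,1).

Reading off H_k = ker ∂_k / im ∂_{k+1}:

  H_0: rank C_0 − rank ∂_1 = 6 − 4 = 2, and the invariant factors of ∂_1 are all 1, so H_0 ≅ Z^2.
  H_1: rank ker ∂_1 − rank ∂_2 = (5 − 4) − 0 = 1, and there is no ∂_2, so H_1 ≅ Z.

H_0 ≅ Z^2,  H_1 ≅ Z.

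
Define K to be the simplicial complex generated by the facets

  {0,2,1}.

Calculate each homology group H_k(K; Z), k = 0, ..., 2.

H_0 = Z,  H_1 = 0,  H_2 = 0.

Take the total order 0 < 1 < 2 on the vertex set. Then K (dimension 2) consists of the simplices:

  0-simplices (3): [0], [1], [2]
  1-simplices (3): [0,1], [0,2], [1,2]
  2-simplices (1): [0,1,2]

Hence C_0 ≅ Z^3, C_1 ≅ Z^3, C_2 ≅ Z^1.

The boundary map ∂_1: C_1 → C_0 sends each edge [p,q] (with p < q) to q − p. For instance
  ∂[1,2] = [2] − [1].
As a 3×3 matrix over Z this has rank 2, with invariant factors (1,1).

Boundary ∂_2: C_2 → C_1 maps a triangle to the signed sum of its edges. For instance
  ∂[0,1,2] = [1,2] − [0,2] + [0,1].
This gives a 3×1 integer matrix of rank 1; reducing to Smith normal form yields diagonal entries (1).

Now H_k = ker ∂_k / im ∂_{k+1}, so:

  H_0: rank C_0 − rank ∂_1 = 3 − 2 = 1, and the invariant factors of ∂_1 are all 1, so H_0 ≅ Z.
  H_1: rank ker ∂_1 − rank ∂_2 = (3 − 2) − 1 = 0, and the invariant factors of ∂_2 are all 1, so H_1 ≅ 0.
  H_2: rank ker ∂_2 − rank ∂_3 = (1 − 1) − 0 = 0, and there is no ∂_3, so H_2 ≅ 0.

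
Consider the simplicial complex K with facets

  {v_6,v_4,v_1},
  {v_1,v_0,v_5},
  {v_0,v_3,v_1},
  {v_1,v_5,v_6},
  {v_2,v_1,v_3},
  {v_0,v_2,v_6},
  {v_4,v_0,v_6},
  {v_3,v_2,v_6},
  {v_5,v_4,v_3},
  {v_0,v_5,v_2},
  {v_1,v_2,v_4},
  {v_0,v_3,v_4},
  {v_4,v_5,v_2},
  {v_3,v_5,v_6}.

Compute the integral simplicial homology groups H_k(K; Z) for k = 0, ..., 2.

We work with the vertex ordering v_0 < v_1 < v_2 < v_3 < v_4 < v_5 < v_6. The simplices of K, each written with vertices in increasing order, are:

  0-simplices (7): [v_0], [v_1], [v_2], [v_3], [v_4], [v_5], [v_6]
  1-simplices (21): (21 of them)
  2-simplices (14): (14 of them)

so the chain groups are C_0 ≅ Z^7, C_1 ≅ Z^21, C_2 ≅ Z^14.

The boundary map ∂_1: C_1 → C_0 sends each edge [p,q] (with p < q) to q − p. For instance
  ∂[v_1,v_3] = [v_3] − [v_1].
The resulting 7×21 matrix has rank 6, and its Smith normal form has invariant factors (1,1,1,1,1,1).

Boundary ∂_2: C_2 → C_1 maps a triangle to the signed sum of its edges. For instance
  ∂[v_2,v_4,v_5] = [v_4,v_5] − [v_2,v_5] + [v_2,v_4],
  ∂[v_0,v_1,v_3] = [v_1,v_3] − [v_0,v_3] + [v_0,v_1].
As a 21×14 matrix over Z this has rank 13, with invariant factors (1,1,1,1,1,1,1,1,1,1,1,1,1).

From H_k ≅ ker(∂_k) / im(∂_{k+1}) we obtain:

  H_0: rank C_0 − rank ∂_1 = 7 − 6 = 1, and the invariant factors of ∂_1 are all 1, so H_0 ≅ Z.
  H_1: rank ker ∂_1 − rank ∂_2 = (21 − 6) − 13 = 2, and the invariant factors of ∂_2 are all 1, so H_1 ≅ Z^2.
  H_2: rank ker ∂_2 − rank ∂_3 = (14 − 13) − 0 = 1, and there is no ∂_3, so H_2 ≅ Z.

As a check, the Euler characteristic is 7 − 21 + 14 = 0, which agrees with 1 − 2 + 1 = 0.

H_0 = Z,  H_1 = Z^2,  H_2 = Z.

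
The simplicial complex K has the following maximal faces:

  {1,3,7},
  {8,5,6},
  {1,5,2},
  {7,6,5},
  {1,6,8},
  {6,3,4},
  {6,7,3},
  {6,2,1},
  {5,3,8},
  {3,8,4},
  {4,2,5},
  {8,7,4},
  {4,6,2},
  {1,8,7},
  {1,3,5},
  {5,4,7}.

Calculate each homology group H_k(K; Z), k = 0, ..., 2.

Take the total order 1 < 2 < 3 < 4 < 5 < 6 < 7 < 8 on the vertex set. Then K (dimension 2) consists of the simplices:

  0-simplices (8): [1], [2], [3], [4], [5], [6], [7], [8]
  1-simplices (24): (24 of them)
  2-simplices (16): [1,2,5], [1,2,6], [1,3,5], [1,3,7], [1,6,8], [1,7,8], [2,4,5], [2,4,6], [3,4,6], [3,4,8], [3,5,8], [3,6,7], [4,5,7], [4,7,8], [5,6,7], [5,6,8]

so the chain groups are C_0 ≅ Z^8, C_1 ≅ Z^24, C_2 ≅ Z^16.

The boundary map ∂_1: C_1 → C_0 maps an edge to its endpoints' difference, ∂[p,q] = q − p. For instance
  ∂[7,8] = [8] − [7].
The resulting 8×24 matrix has rank 7, and its Smith normal form has invariant factors (1,1,1,1,1,1,1).

∂_2: C_2 → C_1 maps a triangle to the signed sum of its edges. For instance
  ∂[1,3,7] = [3,7] − [1,7] + [1,3],
  ∂[5,6,8] = [6,8] − [5,8] + [5,6].
The 24×16 boundary matrix has rank 15 and Smith normal form diag(1,1,1,1,1,1,1,1,1,1,1,1,1,1,1).

Reading off H_k = ker ∂_k / im ∂_{k+1}:

  H_0: rank C_0 − rank ∂_1 = 8 − 7 = 1, and the invariant factors of ∂_1 are all 1, so H_0 ≅ Z.
  H_1: rank ker ∂_1 − rank ∂_2 = (24 − 7) − 15 = 2, and the invariant factors of ∂_2 are all 1, so H_1 ≅ Z^2.
  H_2: rank ker ∂_2 − rank ∂_3 = (16 − 15) − 0 = 1, and there is no ∂_3, so H_2 ≅ Z.

H_0 = Z,  H_1 = Z^2,  H_2 = Z.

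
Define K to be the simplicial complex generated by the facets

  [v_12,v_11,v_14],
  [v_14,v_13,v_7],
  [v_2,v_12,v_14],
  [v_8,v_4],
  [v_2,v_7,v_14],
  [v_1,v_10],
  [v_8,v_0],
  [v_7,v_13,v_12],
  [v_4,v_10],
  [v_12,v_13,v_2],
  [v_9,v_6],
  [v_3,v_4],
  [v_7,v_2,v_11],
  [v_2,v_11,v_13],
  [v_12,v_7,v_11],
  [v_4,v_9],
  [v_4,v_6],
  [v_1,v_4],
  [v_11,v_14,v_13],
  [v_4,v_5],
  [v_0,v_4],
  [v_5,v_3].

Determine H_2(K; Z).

H_2 = 0.

Order the vertices as v_0 < v_1 < v_2 < v_3 < v_4 < v_5 < v_6 < v_7 < v_8 < v_9 < v_10 < v_11 < v_12 < v_13 < v_14. Listing each simplex with vertices in this order, K has dimension 2 with simplices:

  0-simplices (15): [v_0], [v_1], [v_2], [v_3], [v_4], [v_5], [v_6], [v_7], [v_8], [v_9], [v_10], [v_11], [v_12], [v_13], [v_14]
  1-simplices (27): (27 of them)
  2-simplices (10): (10 of them)

Hence C_0 ≅ Z^15, C_1 ≅ Z^27, C_2 ≅ Z^10.

Boundary ∂_1: C_1 → C_0 is given by ∂[p,q] = [q] − [p]. For instance
  ∂[v_2,v_12] = [v_12] − [v_2].
The resulting 15×27 matrix has rank 13, and its Smith normal form has invariant factors (1,1,1,1,1,1,1,1,1,1,1,1,1).

The boundary map ∂_2: C_2 → C_1 maps a triangle to the signed sum of its edges. For instance
  ∂[v_11,v_12,v_14] = [v_12,v_14] − [v_11,v_14] + [v_11,v_12],
  ∂[v_2,v_12,v_13] = [v_12,v_13] − [v_2,v_13] + [v_2,v_12].
The resulting 27×10 matrix has rank 10, and its Smith normal form has invariant factors (1,1,1,1,1,1,1,1,1,2).

Computing H_k = (kernel of ∂_k) / (image of ∂_{k+1}):

  H_2: rank ker ∂_2 − rank ∂_3 = (10 − 10) − 0 = 0, and there is no ∂_3, so H_2 ≅ 0.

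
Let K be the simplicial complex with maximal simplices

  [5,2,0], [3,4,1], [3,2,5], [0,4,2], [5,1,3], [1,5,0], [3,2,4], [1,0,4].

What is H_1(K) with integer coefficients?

H_1 = 0.

We work with the vertex ordering 0 < 1 < 2 < 3 < 4 < 5. The simplices of K, each written with vertices in increasing order, are:

  0-simplices (6): [0], [1], [2], [3], [4], [5]
  1-simplices (12): [0,1], [0,2], [0,4], [0,5], [1,3], [1,4], [1,5], [2,3], [2,4], [2,5], [3,4], [3,5]
  2-simplices (8): [0,1,4], [0,1,5], [0,2,4], [0,2,5], [1,3,4], [1,3,5], [2,3,4], [2,3,5]

giving chain groups C_0 ≅ Z^6, C_1 ≅ Z^12, C_2 ≅ Z^8.

Boundary ∂_1: C_1 → C_0 maps an edge to its endpoints' difference, ∂[p,q] = q − p. For instance
  ∂[1,5] = [5] − [1].
As a 6×12 matrix over Z this has rank 5, with invariant factors (1,1,1,1,1).

∂_2: C_2 → C_1 sends each 2-simplex [p,q,r] to [q,r] − [p,r] + [p,q]. For instance
  ∂[1,3,4] = [3,4] − [1,4] + [1,3],
  ∂[0,1,5] = [1,5] − [0,5] + [0,1].
The 12×8 boundary matrix has rank 7 and Smith normal form diag(1,1,1,1,1,1,1).

Computing H_k = (kernel of ∂_k) / (image of ∂_{k+1}):

  H_1: rank ker ∂_1 − rank ∂_2 = (12 − 5) − 7 = 0, and the invariant factors of ∂_2 are all 1, so H_1 = 0.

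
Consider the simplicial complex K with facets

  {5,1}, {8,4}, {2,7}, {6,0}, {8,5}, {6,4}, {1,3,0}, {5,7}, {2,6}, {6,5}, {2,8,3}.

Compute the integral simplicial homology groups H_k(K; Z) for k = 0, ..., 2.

H_0 = Z,  H_1 = Z^5,  H_2 = 0.

We work with the vertex ordering 0 < 1 < 2 < 3 < 4 < 5 < 6 < 7 < 8. The simplices of K, each written with vertices in increasing order, are:

  0-simplices (9): [0], [1], [2], [3], [4], [5], [6], [7], [8]
  1-simplices (15): [0,1], [0,3], [0,6], [1,3], [1,5], [2,3], [2,6], [2,7], [2,8], [3,8], [4,6], [4,8], [5,6], [5,7], [5,8]
  2-simplices (2): [0,1,3], [2,3,8]

Hence C_0 ≅ Z^9, C_1 ≅ Z^15, C_2 ≅ Z^2.

∂_1: C_1 → C_0 maps an edge to its endpoints' difference, ∂[p,q] = q − p.
As a 9×15 matrix over Z this has rank 8, with invariant factors (1,1,1,1,1,1,1,1).

∂_2: C_2 → C_1 acts by ∂[p,q,r] = [q,r] − [p,r] + [p,q]. For instance
  ∂[0,1,3] = [1,3] − [0,3] + [0,1],
  ∂[2,3,8] = [3,8] − [2,8] + [2,3].
The resulting 15×2 matrix has rank 2, and its Smith normal form has invariant factors (1,1).

From H_k ≅ ker(∂_k) / im(∂_{k+1}) we obtain:

  H_0: rank C_0 − rank ∂_1 = 9 − 8 = 1, and the invariant factors of ∂_1 are all 1, so H_0 = Z.
  H_1: rank ker ∂_1 − rank ∂_2 = (15 − 8) − 2 = 5, and the invariant factors of ∂_2 are all 1, so H_1 = Z^5.
  H_2: rank ker ∂_2 − rank ∂_3 = (2 − 2) − 0 = 0, and there is no ∂_3, so H_2 = 0.

As a check, the Euler characteristic is 9 − 15 + 2 = -4, which agrees with 1 − 5 + 0 = -4.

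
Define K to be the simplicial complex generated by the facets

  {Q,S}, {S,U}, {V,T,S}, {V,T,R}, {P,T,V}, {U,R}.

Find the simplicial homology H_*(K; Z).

H_0 ≅ Z,  H_1 ≅ Z,  H_2 = 0.

Fix the vertex order P < Q < R < S < T < U < V and write every simplex with vertices in increasing order. Then dim K = 2 and the simplices of K are:

  0-simplices (7): P, Q, R, S, T, U, V
  1-simplices (10): PT, PV, QS, RT, RU, RV, ST, SU, SV, TV
  2-simplices (3): PTV, RTV, STV

Hence C_0 ≅ Z^7, C_1 ≅ Z^10, C_2 ≅ Z^3.

∂_1: C_1 → C_0 maps an edge to its endpoints' difference, ∂[p,q] = q − p.
The resulting 7×10 matrix has rank 6, and its Smith normal form has invariant factors (1,1,1,1,1,1).

Boundary ∂_2: C_2 → C_1 acts by ∂[p,q,r] = [q,r] − [p,r] + [p,q]. For instance
  ∂RTV = TV − RV + RT,
  ∂STV = TV − SV + ST.
As a 10×3 matrix over Z this has rank 3, with invariant factors (1,1,1).

Computing H_k = (kernel of ∂_k) / (image of ∂_{k+1}):

  H_0: rank C_0 − rank ∂_1 = 7 − 6 = 1, and the invariant factors of ∂_1 are all 1, so H_0 ≅ Z.
  H_1: rank ker ∂_1 − rank ∂_2 = (10 − 6) − 3 = 1, and the invariant factors of ∂_2 are all 1, so H_1 ≅ Z.
  H_2: rank ker ∂_2 − rank ∂_3 = (3 − 3) − 0 = 0, and there is no ∂_3, so H_2 ≅ 0.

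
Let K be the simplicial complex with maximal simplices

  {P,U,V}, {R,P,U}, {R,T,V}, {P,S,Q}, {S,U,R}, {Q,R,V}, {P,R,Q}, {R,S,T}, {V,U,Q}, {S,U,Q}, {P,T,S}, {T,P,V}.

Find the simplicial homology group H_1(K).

H_1 ≅ Z/2.

We work with the vertex ordering P < Q < R < S < T < U < V. The simplices of K, each written with vertices in increasing order, are:

  0-simplices (7): P, Q, R, S, T, U, V
  1-simplices (18): PQ, PR, PS, PT, PU, PV, QR, QS, QU, QV, RS, RT, RU, RV, ST, SU, TV, UV
  2-simplices (12): PQR, PQS, PRU, PST, PTV, PUV, QRV, QSU, QUV, RST, RSU, RTV

giving chain groups C_0 ≅ Z^7, C_1 ≅ Z^18, C_2 ≅ Z^12.

Boundary ∂_1: C_1 → C_0 is given by ∂[p,q] = [q] − [p]. For instance
  ∂RV = V − R.
The resulting 7×18 matrix has rank 6, and its Smith normal form has invariant factors (1,1,1,1,1,1).

The boundary map ∂_2: C_2 → C_1 sends each 2-simplex [p,q,r] to [q,r] − [p,r] + [p,q]. For instance
  ∂PST = ST − PT + PS,
  ∂PQR = QR − PR + PQ.
This gives a 18×12 integer matrix of rank 12; reducing to Smith normal form yields diagonal entries (1,1,1,1,1,1,1,1,1,1,1,2).

Now H_k = ker ∂_k / im ∂_{k+1}, so:

  H_1: rank ker ∂_1 − rank ∂_2 = (18 − 6) − 12 = 0, and ∂_2 has invariant factor 2 > 1, so H_1 ≅ Z/2.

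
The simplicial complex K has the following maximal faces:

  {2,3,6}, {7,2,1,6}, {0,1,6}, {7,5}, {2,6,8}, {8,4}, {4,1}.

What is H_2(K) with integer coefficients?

H_2 = 0.

Fix the vertex order 0 < 1 < 2 < 3 < 4 < 5 < 6 < 7 < 8 and write every simplex with vertices in increasing order. Then dim K = 3 and the simplices of K are:

  0-simplices (9): [0], [1], [2], [3], [4], [5], [6], [7], [8]
  1-simplices (15): [0,1], [0,6], [1,2], [1,4], [1,6], [1,7], [2,3], [2,6], [2,7], [2,8], [3,6], [4,8], [5,7], [6,7], [6,8]
  2-simplices (7): [0,1,6], [1,2,6], [1,2,7], [1,6,7], [2,3,6], [2,6,7], [2,6,8]
  3-simplices (1): [1,2,6,7]

giving chain groups C_0 ≅ Z^9, C_1 ≅ Z^15, C_2 ≅ Z^7, C_3 ≅ Z^1.

Boundary ∂_1: C_1 → C_0 maps an edge to its endpoints' difference, ∂[p,q] = q − p. For instance
  ∂[2,7] = [7] − [2].
The resulting 9×15 matrix has rank 8, and its Smith normal form has invariant factors (1,1,1,1,1,1,1,1).

∂_2: C_2 → C_1 acts by ∂[p,q,r] = [q,r] − [p,r] + [p,q]. For instance
  ∂[2,6,7] = [6,7] − [2,7] + [2,6],
  ∂[1,2,7] = [2,7] − [1,7] + [1,2].
As a 15×7 matrix over Z this has rank 6, with invariant factors (1,1,1,1,1,1).

∂_3: C_3 → C_2 sends each 3-simplex σ to the alternating sum Σ_i (−1)^i (σ with its i-th vertex removed). For instance
  ∂[1,2,6,7] = [2,6,7] − [1,6,7] + [1,2,7] − [1,2,6].
The resulting 7×1 matrix has rank 1, and its Smith normal form has invariant factors (1).

From H_k ≅ ker(∂_k) / im(∂_{k+1}) we obtain:

  H_2: rank ker ∂_2 − rank ∂_3 = (7 − 6) − 1 = 0, and the invariant factors of ∂_3 are all 1, so H_2 = 0.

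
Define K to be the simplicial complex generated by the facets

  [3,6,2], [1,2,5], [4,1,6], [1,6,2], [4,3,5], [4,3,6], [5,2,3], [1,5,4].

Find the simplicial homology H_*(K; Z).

Order the vertices as 1 < 2 < 3 < 4 < 5 < 6. Listing each simplex with vertices in this order, K has dimension 2 with simplices:

  0-simplices (6): [1], [2], [3], [4], [5], [6]
  1-simplices (12): [1,2], [1,4], [1,5], [1,6], [2,3], [2,5], [2,6], [3,4], [3,5], [3,6], [4,5], [4,6]
  2-simplices (8): [1,2,5], [1,2,6], [1,4,5], [1,4,6], [2,3,5], [2,3,6], [3,4,5], [3,4,6]

giving chain groups C_0 ≅ Z^6, C_1 ≅ Z^12, C_2 ≅ Z^8.

The boundary map ∂_1: C_1 → C_0 sends each edge [p,q] (with p < q) to q − p. For instance
  ∂[2,5] = [5] − [2].
The 6×12 boundary matrix has rank 5 and Smith normal form diag(1,1,1,1,1).

∂_2: C_2 → C_1 acts by ∂[p,q,r] = [q,r] − [p,r] + [p,q]. For instance
  ∂[1,4,6] = [4,6] − [1,6] + [1,4],
  ∂[3,4,5] = [4,5] − [3,5] + [3,4].
As a 12×8 matrix over Z this has rank 7, with invariant factors (1,1,1,1,1,1,1).

Now H_k = ker ∂_k / im ∂_{k+1}, so:

  H_0: rank C_0 − rank ∂_1 = 6 − 5 = 1, and the invariant factors of ∂_1 are all 1, so H_0 = Z.
  H_1: rank ker ∂_1 − rank ∂_2 = (12 − 5) − 7 = 0, and the invariant factors of ∂_2 are all 1, so H_1 = 0.
  H_2: rank ker ∂_2 − rank ∂_3 = (8 − 7) − 0 = 1, and there is no ∂_3, so H_2 = Z.

As a check, the Euler characteristic is 6 − 12 + 8 = 2, which agrees with 1 − 0 + 1 = 2.

H_0 = Z,  H_1 = 0,  H_2 = Z.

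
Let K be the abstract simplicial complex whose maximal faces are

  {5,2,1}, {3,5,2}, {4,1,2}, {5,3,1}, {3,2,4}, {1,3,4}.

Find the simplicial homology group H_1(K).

H_1 ≅ 0.

Take the total order 1 < 2 < 3 < 4 < 5 on the vertex set. Then K (dimension 2) consists of the simplices:

  0-simplices (5): [1], [2], [3], [4], [5]
  1-simplices (9): [1,2], [1,3], [1,4], [1,5], [2,3], [2,4], [2,5], [3,4], [3,5]
  2-simplices (6): [1,2,4], [1,2,5], [1,3,4], [1,3,5], [2,3,4], [2,3,5]

so the chain groups are C_0 ≅ Z^5, C_1 ≅ Z^9, C_2 ≅ Z^6.

The boundary map ∂_1: C_1 → C_0 maps an edge to its endpoints' difference, ∂[p,q] = q − p.
The 5×9 boundary matrix has rank 4 and Smith normal form diag(1,1,1,1).

The boundary map ∂_2: C_2 → C_1 acts by ∂[p,q,r] = [q,r] − [p,r] + [p,q]. For instance
  ∂[1,2,4] = [2,4] − [1,4] + [1,2],
  ∂[1,3,4] = [3,4] − [1,4] + [1,3].
As a 9×6 matrix over Z this has rank 5, with invariant factors (1,1,1,1,1).

Now H_k = ker ∂_k / im ∂_{k+1}, so:

  H_1: rank ker ∂_1 − rank ∂_2 = (9 − 4) − 5 = 0, and the invariant factors of ∂_2 are all 1, so H_1 ≅ 0.

(K is a triangulation of the 2-sphere S^2.)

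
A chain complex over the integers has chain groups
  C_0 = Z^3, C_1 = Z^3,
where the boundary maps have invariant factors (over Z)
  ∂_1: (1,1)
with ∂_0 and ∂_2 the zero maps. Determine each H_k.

H_0: b_0 = 3 − 0 − 2 = 1; torsion from ∂_1 factors > 1: none. So H_0 = Z.
H_1: b_1 = 3 − 2 − 0 = 1; torsion from ∂_2 factors > 1: none. So H_1 = Z.

H_0 = Z,  H_1 = Z.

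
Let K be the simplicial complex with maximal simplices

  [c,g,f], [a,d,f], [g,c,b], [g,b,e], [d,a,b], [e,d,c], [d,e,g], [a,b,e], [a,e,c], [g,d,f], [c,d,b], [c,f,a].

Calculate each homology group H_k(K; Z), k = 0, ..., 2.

K has 7 vertices, 18 edges, 12 triangles.
rank ∂_0 = 0, rank ∂_1 = 6 ⇒ b_0 = 7 − 0 − 6 = 1; all invariant factors of ∂_1 are 1 so no torsion. So H_0 = Z.
rank ∂_1 = 6, rank ∂_2 = 12 ⇒ b_1 = 18 − 6 − 12 = 0; ∂_2 has invariant factor(s) [2] giving torsion. So H_1 = Z/2Z.
rank ∂_2 = 12, rank ∂_3 = 0 ⇒ b_2 = 12 − 12 − 0 = 0. So H_2 = 0.

H_0 = Z,  H_1 = Z/2Z,  H_2 = 0.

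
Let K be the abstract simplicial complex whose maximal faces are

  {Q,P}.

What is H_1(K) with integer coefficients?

H_1 = 0.

Take the total order P < Q on the vertex set. Then K (dimension 1) consists of the simplices:

  0-simplices (2): P, Q
  1-simplices (1): PQ

so the chain groups are C_0 ≅ Z^2, C_1 ≅ Z^1.

Boundary ∂_1: C_1 → C_0 sends each edge [p,q] (with p < q) to q − p.
The resulting 2×1 matrix has rank 1, and its Smith normal form has invariant factors (1).

Now H_k = ker ∂_k / im ∂_{k+1}, so:

  H_1: rank ker ∂_1 − rank ∂_2 = (1 − 1) − 0 = 0, and there is no ∂_2, so H_1 ≅ 0.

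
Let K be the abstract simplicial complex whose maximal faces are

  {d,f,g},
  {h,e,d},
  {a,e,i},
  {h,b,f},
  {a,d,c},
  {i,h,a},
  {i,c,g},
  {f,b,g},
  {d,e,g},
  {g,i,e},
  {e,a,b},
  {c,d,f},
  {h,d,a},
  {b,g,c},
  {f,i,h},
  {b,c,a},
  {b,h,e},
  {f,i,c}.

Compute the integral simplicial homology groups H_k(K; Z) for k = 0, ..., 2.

H_0 ≅ Z,  H_1 ≅ Z ⊕ Z/2Z,  H_2 = 0.

K has 9 vertices, 27 edges, 18 triangles.
rank ∂_0 = 0, rank ∂_1 = 8 ⇒ b_0 = 9 − 0 − 8 = 1; all invariant factors of ∂_1 are 1 so no torsion. So H_0 = Z.
rank ∂_1 = 8, rank ∂_2 = 18 ⇒ b_1 = 27 − 8 − 18 = 1; ∂_2 has invariant factor(s) [2] giving torsion. So H_1 = Z ⊕ Z/2Z.
rank ∂_2 = 18, rank ∂_3 = 0 ⇒ b_2 = 18 − 18 − 0 = 0. So H_2 = 0.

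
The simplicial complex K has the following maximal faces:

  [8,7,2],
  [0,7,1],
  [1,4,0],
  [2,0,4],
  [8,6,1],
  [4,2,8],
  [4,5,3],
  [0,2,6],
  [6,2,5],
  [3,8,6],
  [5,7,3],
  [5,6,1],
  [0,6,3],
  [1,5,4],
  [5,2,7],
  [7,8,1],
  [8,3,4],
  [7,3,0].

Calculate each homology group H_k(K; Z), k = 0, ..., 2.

Take the total order 0 < 1 < 2 < 3 < 4 < 5 < 6 < 7 < 8 on the vertex set. Then K (dimension 2) consists of the simplices:

  0-simplices (9): [0], [1], [2], [3], [4], [5], [6], [7], [8]
  1-simplices (27): (27 of them)
  2-simplices (18): [0,1,4], [0,1,7], [0,2,4], [0,2,6], [0,3,6], [0,3,7], [1,4,5], [1,5,6], [1,6,8], [1,7,8], [2,4,8], [2,5,6], [2,5,7], [2,7,8], [3,4,5], [3,4,8], [3,5,7], [3,6,8]

so the chain groups are C_0 ≅ Z^9, C_1 ≅ Z^27, C_2 ≅ Z^18.

∂_1: C_1 → C_0 sends each edge [p,q] (with p < q) to q − p. For instance
  ∂[0,7] = [7] − [0].
The resulting 9×27 matrix has rank 8, and its Smith normal form has invariant factors (1,1,1,1,1,1,1,1).

Boundary ∂_2: C_2 → C_1 sends each 2-simplex [p,q,r] to [q,r] − [p,r] + [p,q]. For instance
  ∂[1,4,5] = [4,5] − [1,5] + [1,4],
  ∂[0,2,6] = [2,6] − [0,6] + [0,2].
As a 27×18 matrix over Z this has rank 17, with invariant factors (1,1,1,1,1,1,1,1,1,1,1,1,1,1,1,1,1).

Reading off H_k = ker ∂_k / im ∂_{k+1}:

  H_0: rank C_0 − rank ∂_1 = 9 − 8 = 1, and the invariant factors of ∂_1 are all 1, so H_0 ≅ Z.
  H_1: rank ker ∂_1 − rank ∂_2 = (27 − 8) − 17 = 2, and the invariant factors of ∂_2 are all 1, so H_1 ≅ Z^2.
  H_2: rank ker ∂_2 − rank ∂_3 = (18 − 17) − 0 = 1, and there is no ∂_3, so H_2 ≅ Z.

(K is a triangulation of the torus T^2.)

H_0 ≅ Z,  H_1 ≅ Z^2,  H_2 ≅ Z.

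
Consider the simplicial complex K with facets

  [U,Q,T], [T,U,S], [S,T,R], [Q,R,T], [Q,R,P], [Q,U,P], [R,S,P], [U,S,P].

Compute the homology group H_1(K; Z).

H_1 = 0.

Take the total order P < Q < R < S < T < U on the vertex set. Then K (dimension 2) consists of the simplices:

  0-simplices (6): P, Q, R, S, T, U
  1-simplices (12): PQ, PR, PS, PU, QR, QT, QU, RS, RT, ST, SU, TU
  2-simplices (8): PQR, PQU, PRS, PSU, QRT, QTU, RST, STU

giving chain groups C_0 ≅ Z^6, C_1 ≅ Z^12, C_2 ≅ Z^8.

∂_1: C_1 → C_0 sends each edge [p,q] (with p < q) to q − p. For instance
  ∂PQ = Q − P.
The 6×12 boundary matrix has rank 5 and Smith normal form diag(1,1,1,1,1).

Boundary ∂_2: C_2 → C_1 maps a triangle to the signed sum of its edges. For instance
  ∂PQR = QR − PR + PQ,
  ∂PRS = RS − PS + PR.
The resulting 12×8 matrix has rank 7, and its Smith normal form has invariant factors (1,1,1,1,1,1,1).

From H_k ≅ ker(∂_k) / im(∂_{k+1}) we obtain:

  H_1: rank ker ∂_1 − rank ∂_2 = (12 − 5) − 7 = 0, and the invariant factors of ∂_2 are all 1, so H_1 = 0.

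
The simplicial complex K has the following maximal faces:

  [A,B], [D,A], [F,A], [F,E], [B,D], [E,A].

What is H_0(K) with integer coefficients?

H_0 ≅ Z.

Take the total order A < B < D < E < F on the vertex set. Then K (dimension 1) consists of the simplices:

  0-simplices (5): A, B, D, E, F
  1-simplices (6): AB, AD, AE, AF, BD, EF

giving chain groups C_0 ≅ Z^5, C_1 ≅ Z^6.

Boundary ∂_1: C_1 → C_0 is given by ∂[p,q] = [q] − [p]. For instance
  ∂AB = B − A.
The resulting 5×6 matrix has rank 4, and its Smith normal form has invariant factors (1,1,1,1).

From H_k ≅ ker(∂_k) / im(∂_{k+1}) we obtain:

  H_0: rank C_0 − rank ∂_1 = 5 − 4 = 1, and the invariant factors of ∂_1 are all 1, so H_0 ≅ Z.

(K is a triangulation of a wedge of 2 circles.)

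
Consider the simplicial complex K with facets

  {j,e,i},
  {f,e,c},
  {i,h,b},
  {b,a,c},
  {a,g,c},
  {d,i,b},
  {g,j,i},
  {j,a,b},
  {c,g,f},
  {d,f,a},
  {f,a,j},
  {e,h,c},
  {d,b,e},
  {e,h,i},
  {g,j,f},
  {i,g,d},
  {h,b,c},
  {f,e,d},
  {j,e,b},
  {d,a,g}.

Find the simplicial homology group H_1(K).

H_1 = Z ⊕ Z/2Z.

Fix the vertex order a < b < c < d < e < f < g < h < i < j and write every simplex with vertices in increasing order. Then dim K = 2 and the simplices of K are:

  0-simplices (10): a, b, c, d, e, f, g, h, i, j
  1-simplices (30): ab, ac, ad, af, ag, aj, bc, bd, be, bh, bi, bj, ce, cf, cg, ch, de, df, dg, di, ef, eh, ei, ej, fg, fj, gi, gj, hi, ij
  2-simplices (20): abc, abj, acg, adf, adg, afj, bch, bde, bdi, bej, bhi, cef, ceh, cfg, def, dgi, ehi, eij, fgj, gij

so the chain groups are C_0 ≅ Z^10, C_1 ≅ Z^30, C_2 ≅ Z^20.

The boundary map ∂_1: C_1 → C_0 sends each edge [p,q] (with p < q) to q − p. For instance
  ∂hi = i − h.
As a 10×30 matrix over Z this has rank 9, with invariant factors (1,1,1,1,1,1,1,1,1).

The boundary map ∂_2: C_2 → C_1 acts by ∂[p,q,r] = [q,r] − [p,r] + [p,q]. For instance
  ∂abj = bj − aj + ab,
  ∂eij = ij − ej + ei.
This gives a 30×20 integer matrix of rank 20; reducing to Smith normal form yields diagonal entries (1,1,1,1,1,1,1,1,1,1,1,1,1,1,1,1,1,1,1,2).

Computing H_k = (kernel of ∂_k) / (image of ∂_{k+1}):

  H_1: rank ker ∂_1 − rank ∂_2 = (30 − 9) − 20 = 1, and ∂_2 has invariant factor 2 > 1, so H_1 ≅ Z ⊕ Z/2Z.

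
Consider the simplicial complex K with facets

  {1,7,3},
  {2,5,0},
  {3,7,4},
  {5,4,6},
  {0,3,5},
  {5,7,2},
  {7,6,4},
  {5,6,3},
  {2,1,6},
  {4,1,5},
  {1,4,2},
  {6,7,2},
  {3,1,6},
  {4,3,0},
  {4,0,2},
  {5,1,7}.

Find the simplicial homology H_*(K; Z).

Order the vertices as 0 < 1 < 2 < 3 < 4 < 5 < 6 < 7. Listing each simplex with vertices in this order, K has dimension 2 with simplices:

  0-simplices (8): [0], [1], [2], [3], [4], [5], [6], [7]
  1-simplices (24): (24 of them)
  2-simplices (16): [0,2,4], [0,2,5], [0,3,4], [0,3,5], [1,2,4], [1,2,6], [1,3,6], [1,3,7], [1,4,5], [1,5,7], [2,5,7], [2,6,7], [3,4,7], [3,5,6], [4,5,6], [4,6,7]

giving chain groups C_0 ≅ Z^8, C_1 ≅ Z^24, C_2 ≅ Z^16.

Boundary ∂_1: C_1 → C_0 maps an edge to its endpoints' difference, ∂[p,q] = q − p. For instance
  ∂[1,7] = [7] − [1].
This gives a 8×24 integer matrix of rank 7; reducing to Smith normal form yields diagonal entries (1,1,1,1,1,1,1).

Boundary ∂_2: C_2 → C_1 maps a triangle to the signed sum of its edges. For instance
  ∂[3,5,6] = [5,6] − [3,6] + [3,5],
  ∂[3,4,7] = [4,7] − [3,7] + [3,4].
This gives a 24×16 integer matrix of rank 15; reducing to Smith normal form yields diagonal entries (1,1,1,1,1,1,1,1,1,1,1,1,1,1,1).

Computing H_k = (kernel of ∂_k) / (image of ∂_{k+1}):

  H_0: rank C_0 − rank ∂_1 = 8 − 7 = 1, and the invariant factors of ∂_1 are all 1, so H_0 = Z.
  H_1: rank ker ∂_1 − rank ∂_2 = (24 − 7) − 15 = 2, and the invariant factors of ∂_2 are all 1, so H_1 = Z^2.
  H_2: rank ker ∂_2 − rank ∂_3 = (16 − 15) − 0 = 1, and there is no ∂_3, so H_2 = Z.

(K is a triangulation of the torus T^2.)

H_0 ≅ Z,  H_1 ≅ Z^2,  H_2 ≅ Z.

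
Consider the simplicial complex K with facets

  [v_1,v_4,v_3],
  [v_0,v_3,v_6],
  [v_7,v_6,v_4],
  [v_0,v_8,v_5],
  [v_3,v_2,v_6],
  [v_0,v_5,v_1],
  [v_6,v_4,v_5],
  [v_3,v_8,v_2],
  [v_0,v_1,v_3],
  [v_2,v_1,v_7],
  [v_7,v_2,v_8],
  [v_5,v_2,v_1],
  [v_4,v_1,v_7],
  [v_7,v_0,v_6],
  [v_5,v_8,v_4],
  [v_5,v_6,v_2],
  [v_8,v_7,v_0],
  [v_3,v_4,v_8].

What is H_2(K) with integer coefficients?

Fix the vertex order v_0 < v_1 < v_2 < v_3 < v_4 < v_5 < v_6 < v_7 < v_8 and write every simplex with vertices in increasing order. Then dim K = 2 and the simplices of K are:

  0-simplices (9): [v_0], [v_1], [v_2], [v_3], [v_4], [v_5], [v_6], [v_7], [v_8]
  1-simplices (27): (27 of them)
  2-simplices (18): (18 of them)

so the chain groups are C_0 ≅ Z^9, C_1 ≅ Z^27, C_2 ≅ Z^18.

The boundary map ∂_1: C_1 → C_0 maps an edge to its endpoints' difference, ∂[p,q] = q − p. For instance
  ∂[v_0,v_6] = [v_6] − [v_0].
The 9×27 boundary matrix has rank 8 and Smith normal form diag(1,1,1,1,1,1,1,1).

Boundary ∂_2: C_2 → C_1 maps a triangle to the signed sum of its edges. For instance
  ∂[v_4,v_6,v_7] = [v_6,v_7] − [v_4,v_7] + [v_4,v_6],
  ∂[v_1,v_4,v_7] = [v_4,v_7] − [v_1,v_7] + [v_1,v_4].
The resulting 27×18 matrix has rank 17, and its Smith normal form has invariant factors (1,1,1,1,1,1,1,1,1,1,1,1,1,1,1,1,1).

From H_k ≅ ker(∂_k) / im(∂_{k+1}) we obtain:

  H_2: rank ker ∂_2 − rank ∂_3 = (18 − 17) − 0 = 1, and there is no ∂_3, so H_2 ≅ Z.

H_2 = Z.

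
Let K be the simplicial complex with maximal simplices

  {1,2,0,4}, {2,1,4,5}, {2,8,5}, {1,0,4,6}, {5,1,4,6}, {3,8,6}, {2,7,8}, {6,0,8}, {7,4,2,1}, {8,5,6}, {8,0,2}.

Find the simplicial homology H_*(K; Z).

Fix the vertex order 0 < 1 < 2 < 3 < 4 < 5 < 6 < 7 < 8 and write every simplex with vertices in increasing order. Then dim K = 3 and the simplices of K are:

  0-simplices (9): [0], [1], [2], [3], [4], [5], [6], [7], [8]
  1-simplices (23): [0,1], [0,2], [0,4], [0,6], [0,8], [1,2], [1,4], [1,5], [1,6], [1,7], [2,4], [2,5], [2,7], [2,8], [3,6], [3,8], [4,5], [4,6], [4,7], [5,6], [5,8], [6,8], [7,8]
  2-simplices (21): (21 of them)
  3-simplices (5): [0,1,2,4], [0,1,4,6], [1,2,4,5], [1,2,4,7], [1,4,5,6]

Hence C_0 ≅ Z^9, C_1 ≅ Z^23, C_2 ≅ Z^21, C_3 ≅ Z^5.

The boundary map ∂_1: C_1 → C_0 maps an edge to its endpoints' difference, ∂[p,q] = q − p. For instance
  ∂[2,8] = [8] − [2].
As a 9×23 matrix over Z this has rank 8, with invariant factors (1,1,1,1,1,1,1,1).

∂_2: C_2 → C_1 acts by ∂[p,q,r] = [q,r] − [p,r] + [p,q]. For instance
  ∂[5,6,8] = [6,8] − [5,8] + [5,6],
  ∂[0,1,4] = [1,4] − [0,4] + [0,1].
This gives a 23×21 integer matrix of rank 15; reducing to Smith normal form yields diagonal entries (1,1,1,1,1,1,1,1,1,1,1,1,1,1,1).

The boundary map ∂_3: C_3 → C_2 sends each 3-simplex σ to the alternating sum Σ_i (−1)^i (σ with its i-th vertex removed). For instance
  ∂[1,4,5,6] = [4,5,6] − [1,5,6] + [1,4,6] − [1,4,5],
  ∂[0,1,2,4] = [1,2,4] − [0,2,4] + [0,1,4] − [0,1,2].
The 21×5 boundary matrix has rank 5 and Smith normal form diag(1,1,1,1,1).

Now H_k = ker ∂_k / im ∂_{k+1}, so:

  H_0: rank C_0 − rank ∂_1 = 9 − 8 = 1, and the invariant factors of ∂_1 are all 1, so H_0 ≅ Z.
  H_1: rank ker ∂_1 − rank ∂_2 = (23 − 8) − 15 = 0, and the invariant factors of ∂_2 are all 1, so H_1 ≅ 0.
  H_2: rank ker ∂_2 − rank ∂_3 = (21 − 15) − 5 = 1, and the invariant factors of ∂_3 are all 1, so H_2 ≅ Z.
  H_3: rank ker ∂_3 − rank ∂_4 = (5 − 5) − 0 = 0, and there is no ∂_4, so H_3 ≅ 0.

As a check, the Euler characteristic is 9 − 23 + 21 − 5 = 2, which agrees with 1 − 0 + 1 − 0 = 2.

H_0 ≅ Z,  H_1 = 0,  H_2 ≅ Z,  H_3 = 0.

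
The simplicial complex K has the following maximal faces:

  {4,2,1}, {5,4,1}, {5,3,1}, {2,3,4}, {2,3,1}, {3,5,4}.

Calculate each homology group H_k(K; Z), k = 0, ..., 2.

Fix the vertex order 1 < 2 < 3 < 4 < 5 and write every simplex with vertices in increasing order. Then dim K = 2 and the simplices of K are:

  0-simplices (5): [1], [2], [3], [4], [5]
  1-simplices (9): [1,2], [1,3], [1,4], [1,5], [2,3], [2,4], [3,4], [3,5], [4,5]
  2-simplices (6): [1,2,3], [1,2,4], [1,3,5], [1,4,5], [2,3,4], [3,4,5]

so the chain groups are C_0 ≅ Z^5, C_1 ≅ Z^9, C_2 ≅ Z^6.

Boundary ∂_1: C_1 → C_0 is given by ∂[p,q] = [q] − [p]. For instance
  ∂[1,3] = [3] − [1].
As a 5×9 matrix over Z this has rank 4, with invariant factors (1,1,1,1).

Boundary ∂_2: C_2 → C_1 sends each 2-simplex [p,q,r] to [q,r] − [p,r] + [p,q]. For instance
  ∂[3,4,5] = [4,5] − [3,5] + [3,4],
  ∂[1,2,4] = [2,4] − [1,4] + [1,2].
The 9×6 boundary matrix has rank 5 and Smith normal form diag(1,1,1,1,1).

Reading off H_k = ker ∂_k / im ∂_{k+1}:

  H_0: rank C_0 − rank ∂_1 = 5 − 4 = 1, and the invariant factors of ∂_1 are all 1, so H_0 ≅ Z.
  H_1: rank ker ∂_1 − rank ∂_2 = (9 − 4) − 5 = 0, and the invariant factors of ∂_2 are all 1, so H_1 ≅ 0.
  H_2: rank ker ∂_2 − rank ∂_3 = (6 − 5) − 0 = 1, and there is no ∂_3, so H_2 ≅ Z.

H_0 = Z,  H_1 = 0,  H_2 = Z.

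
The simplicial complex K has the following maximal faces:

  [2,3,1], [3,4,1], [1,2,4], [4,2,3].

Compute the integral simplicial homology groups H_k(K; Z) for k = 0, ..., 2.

H_0 ≅ Z,  H_1 = 0,  H_2 ≅ Z.

Order the vertices as 1 < 2 < 3 < 4. Listing each simplex with vertices in this order, K has dimension 2 with simplices:

  0-simplices (4): [1], [2], [3], [4]
  1-simplices (6): [1,2], [1,3], [1,4], [2,3], [2,4], [3,4]
  2-simplices (4): [1,2,3], [1,2,4], [1,3,4], [2,3,4]

so the chain groups are C_0 ≅ Z^4, C_1 ≅ Z^6, C_2 ≅ Z^4.

∂_1: C_1 → C_0 maps an edge to its endpoints' difference, ∂[p,q] = q − p.
The resulting 4×6 matrix has rank 3, and its Smith normal form has invariant factors (1,1,1).

The boundary map ∂_2: C_2 → C_1 maps a triangle to the signed sum of its edges. For instance
  ∂[1,3,4] = [3,4] − [1,4] + [1,3],
  ∂[2,3,4] = [3,4] − [2,4] + [2,3].
The resulting 6×4 matrix has rank 3, and its Smith normal form has invariant factors (1,1,1).

Reading off H_k = ker ∂_k / im ∂_{k+1}:

  H_0: rank C_0 − rank ∂_1 = 4 − 3 = 1, and the invariant factors of ∂_1 are all 1, so H_0 = Z.
  H_1: rank ker ∂_1 − rank ∂_2 = (6 − 3) − 3 = 0, and the invariant factors of ∂_2 are all 1, so H_1 = 0.
  H_2: rank ker ∂_2 − rank ∂_3 = (4 − 3) − 0 = 1, and there is no ∂_3, so H_2 = Z.

(K is a triangulation of the 2-sphere S^2.)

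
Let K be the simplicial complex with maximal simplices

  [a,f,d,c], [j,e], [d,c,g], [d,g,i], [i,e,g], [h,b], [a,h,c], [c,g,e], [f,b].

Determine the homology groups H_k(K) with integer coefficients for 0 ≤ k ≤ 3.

H_0 ≅ Z,  H_1 ≅ Z,  H_2 = 0,  H_3 = 0.

K has 10 vertices, 18 edges, 9 triangles, 1 3-simplex.
rank ∂_0 = 0, rank ∂_1 = 9 ⇒ b_0 = 10 − 0 − 9 = 1; all invariant factors of ∂_1 are 1 so no torsion. So H_0 ≅ Z.
rank ∂_1 = 9, rank ∂_2 = 8 ⇒ b_1 = 18 − 9 − 8 = 1; all invariant factors of ∂_2 are 1 so no torsion. So H_1 ≅ Z.
rank ∂_2 = 8, rank ∂_3 = 1 ⇒ b_2 = 9 − 8 − 1 = 0; all invariant factors of ∂_3 are 1 so no torsion. So H_2 ≅ 0.
rank ∂_3 = 1, rank ∂_4 = 0 ⇒ b_3 = 1 − 1 − 0 = 0. So H_3 ≅ 0.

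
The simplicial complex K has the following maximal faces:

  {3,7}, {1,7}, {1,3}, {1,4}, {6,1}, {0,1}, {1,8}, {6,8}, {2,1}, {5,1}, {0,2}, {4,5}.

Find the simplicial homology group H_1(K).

H_1 = Z^4.

Take the total order 0 < 1 < 2 < 3 < 4 < 5 < 6 < 7 < 8 on the vertex set. Then K (dimension 1) consists of the simplices:

  0-simplices (9): [0], [1], [2], [3], [4], [5], [6], [7], [8]
  1-simplices (12): [0,1], [0,2], [1,2], [1,3], [1,4], [1,5], [1,6], [1,7], [1,8], [3,7], [4,5], [6,8]

Hence C_0 ≅ Z^9, C_1 ≅ Z^12.

∂_1: C_1 → C_0 maps an edge to its endpoints' difference, ∂[p,q] = q − p. For instance
  ∂[4,5] = [5] − [4].
This gives a 9×12 integer matrix of rank 8; reducing to Smith normal form yields diagonal entries (1,1,1,1,1,1,1,1).

Reading off H_k = ker ∂_k / im ∂_{k+1}:

  H_1: rank ker ∂_1 − rank ∂_2 = (12 − 8) − 0 = 4, and there is no ∂_2, so H_1 = Z^4.

(K is a triangulation of a wedge of 4 circles.)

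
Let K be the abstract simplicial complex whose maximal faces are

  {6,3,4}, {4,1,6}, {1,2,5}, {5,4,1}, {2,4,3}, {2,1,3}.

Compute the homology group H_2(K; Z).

H_2 = 0.

Order the vertices as 1 < 2 < 3 < 4 < 5 < 6. Listing each simplex with vertices in this order, K has dimension 2 with simplices:

  0-simplices (6): [1], [2], [3], [4], [5], [6]
  1-simplices (12): [1,2], [1,3], [1,4], [1,5], [1,6], [2,3], [2,4], [2,5], [3,4], [3,6], [4,5], [4,6]
  2-simplices (6): [1,2,3], [1,2,5], [1,4,5], [1,4,6], [2,3,4], [3,4,6]

Hence C_0 ≅ Z^6, C_1 ≅ Z^12, C_2 ≅ Z^6.

∂_1: C_1 → C_0 is given by ∂[p,q] = [q] − [p]. For instance
  ∂[1,6] = [6] − [1].
The resulting 6×12 matrix has rank 5, and its Smith normal form has invariant factors (1,1,1,1,1).

∂_2: C_2 → C_1 maps a triangle to the signed sum of its edges. For instance
  ∂[3,4,6] = [4,6] − [3,6] + [3,4],
  ∂[1,2,3] = [2,3] − [1,3] + [1,2].
This gives a 12×6 integer matrix of rank 6; reducing to Smith normal form yields diagonal entries (1,1,1,1,1,1).

Computing H_k = (kernel of ∂_k) / (image of ∂_{k+1}):

  H_2: rank ker ∂_2 − rank ∂_3 = (6 − 6) − 0 = 0, and there is no ∂_3, so H_2 = 0.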